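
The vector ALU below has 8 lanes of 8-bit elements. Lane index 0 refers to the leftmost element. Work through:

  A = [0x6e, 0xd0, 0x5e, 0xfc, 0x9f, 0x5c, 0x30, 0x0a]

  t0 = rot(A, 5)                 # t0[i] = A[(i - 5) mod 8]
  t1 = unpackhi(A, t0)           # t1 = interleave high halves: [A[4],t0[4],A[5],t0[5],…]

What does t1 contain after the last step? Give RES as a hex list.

RES = [ 0x9f  0x0a  0x5c  0x6e  0x30  0xd0  0x0a  0x5e ]

  t0: fc 9f 5c 30 0a 6e d0 5e
  t1: 9f 0a 5c 6e 30 d0 0a 5e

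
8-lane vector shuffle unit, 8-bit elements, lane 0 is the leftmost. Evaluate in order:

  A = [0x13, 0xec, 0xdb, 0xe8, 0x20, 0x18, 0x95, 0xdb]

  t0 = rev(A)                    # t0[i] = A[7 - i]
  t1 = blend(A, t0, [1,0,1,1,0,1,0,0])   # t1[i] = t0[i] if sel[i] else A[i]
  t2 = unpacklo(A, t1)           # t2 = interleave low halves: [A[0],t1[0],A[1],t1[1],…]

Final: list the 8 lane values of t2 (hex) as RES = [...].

→ t0 |db|95|18|20|e8|db|ec|13|
→ t1 |db|ec|18|20|20|db|95|db|
→ t2 |13|db|ec|ec|db|18|e8|20|

RES = [0x13, 0xdb, 0xec, 0xec, 0xdb, 0x18, 0xe8, 0x20]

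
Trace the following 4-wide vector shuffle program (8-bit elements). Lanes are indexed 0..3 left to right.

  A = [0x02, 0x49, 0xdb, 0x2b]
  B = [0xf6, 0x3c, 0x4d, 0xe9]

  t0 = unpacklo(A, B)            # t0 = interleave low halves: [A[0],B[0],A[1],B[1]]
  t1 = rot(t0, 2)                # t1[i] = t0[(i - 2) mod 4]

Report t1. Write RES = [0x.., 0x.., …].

→ t0 |02|f6|49|3c|
→ t1 |49|3c|02|f6|

RES = [0x49, 0x3c, 0x02, 0xf6]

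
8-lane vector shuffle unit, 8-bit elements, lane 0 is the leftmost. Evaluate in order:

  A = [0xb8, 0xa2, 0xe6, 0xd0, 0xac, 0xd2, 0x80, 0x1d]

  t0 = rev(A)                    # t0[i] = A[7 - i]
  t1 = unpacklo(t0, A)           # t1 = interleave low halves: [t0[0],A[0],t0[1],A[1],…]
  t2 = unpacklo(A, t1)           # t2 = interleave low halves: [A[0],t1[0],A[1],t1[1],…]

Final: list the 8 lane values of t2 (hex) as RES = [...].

  t0: 1d 80 d2 ac d0 e6 a2 b8
  t1: 1d b8 80 a2 d2 e6 ac d0
  t2: b8 1d a2 b8 e6 80 d0 a2

RES = [0xb8, 0x1d, 0xa2, 0xb8, 0xe6, 0x80, 0xd0, 0xa2]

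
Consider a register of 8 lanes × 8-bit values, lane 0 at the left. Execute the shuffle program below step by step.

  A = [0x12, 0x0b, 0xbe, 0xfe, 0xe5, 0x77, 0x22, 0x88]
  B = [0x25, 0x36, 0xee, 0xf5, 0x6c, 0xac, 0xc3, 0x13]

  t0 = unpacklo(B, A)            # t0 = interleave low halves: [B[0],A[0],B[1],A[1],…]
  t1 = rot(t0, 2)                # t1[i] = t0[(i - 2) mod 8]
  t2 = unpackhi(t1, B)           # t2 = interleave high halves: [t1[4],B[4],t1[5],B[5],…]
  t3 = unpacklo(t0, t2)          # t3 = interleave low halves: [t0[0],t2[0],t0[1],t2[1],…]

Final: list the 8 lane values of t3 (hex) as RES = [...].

RES = [ 0x25  0x36  0x12  0x6c  0x36  0x0b  0x0b  0xac ]

  t0: 25 12 36 0b ee be f5 fe
  t1: f5 fe 25 12 36 0b ee be
  t2: 36 6c 0b ac ee c3 be 13
  t3: 25 36 12 6c 36 0b 0b ac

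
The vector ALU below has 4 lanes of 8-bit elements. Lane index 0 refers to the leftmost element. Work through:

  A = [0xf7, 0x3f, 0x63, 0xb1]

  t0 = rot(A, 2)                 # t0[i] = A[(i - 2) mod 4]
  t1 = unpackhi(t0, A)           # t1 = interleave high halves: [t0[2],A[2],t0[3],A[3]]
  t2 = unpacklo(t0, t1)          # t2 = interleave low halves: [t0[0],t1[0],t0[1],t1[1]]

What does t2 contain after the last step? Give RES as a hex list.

RES = [ 0x63  0xf7  0xb1  0x63 ]

→ t0 |63|b1|f7|3f|
→ t1 |f7|63|3f|b1|
→ t2 |63|f7|b1|63|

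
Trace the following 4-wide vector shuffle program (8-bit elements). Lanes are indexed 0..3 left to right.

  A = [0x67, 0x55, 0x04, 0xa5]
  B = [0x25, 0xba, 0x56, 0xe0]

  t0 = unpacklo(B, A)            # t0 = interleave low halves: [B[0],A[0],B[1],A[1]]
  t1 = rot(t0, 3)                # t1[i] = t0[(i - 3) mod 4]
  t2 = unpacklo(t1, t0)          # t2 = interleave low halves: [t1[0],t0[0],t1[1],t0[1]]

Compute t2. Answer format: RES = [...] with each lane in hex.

RES = [ 0x67  0x25  0xba  0x67 ]

t0 = [0x25, 0x67, 0xba, 0x55]
t1 = [0x67, 0xba, 0x55, 0x25]
t2 = [0x67, 0x25, 0xba, 0x67]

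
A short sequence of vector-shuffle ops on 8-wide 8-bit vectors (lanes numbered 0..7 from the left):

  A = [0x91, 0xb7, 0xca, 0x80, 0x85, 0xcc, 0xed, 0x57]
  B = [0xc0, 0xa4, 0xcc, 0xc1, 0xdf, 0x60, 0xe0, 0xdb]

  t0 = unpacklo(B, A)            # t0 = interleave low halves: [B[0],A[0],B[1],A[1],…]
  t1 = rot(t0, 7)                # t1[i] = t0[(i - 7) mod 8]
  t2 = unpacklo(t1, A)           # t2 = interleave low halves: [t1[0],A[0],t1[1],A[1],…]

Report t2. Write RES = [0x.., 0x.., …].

→ t0 |c0|91|a4|b7|cc|ca|c1|80|
→ t1 |91|a4|b7|cc|ca|c1|80|c0|
→ t2 |91|91|a4|b7|b7|ca|cc|80|

RES = [ 0x91  0x91  0xa4  0xb7  0xb7  0xca  0xcc  0x80 ]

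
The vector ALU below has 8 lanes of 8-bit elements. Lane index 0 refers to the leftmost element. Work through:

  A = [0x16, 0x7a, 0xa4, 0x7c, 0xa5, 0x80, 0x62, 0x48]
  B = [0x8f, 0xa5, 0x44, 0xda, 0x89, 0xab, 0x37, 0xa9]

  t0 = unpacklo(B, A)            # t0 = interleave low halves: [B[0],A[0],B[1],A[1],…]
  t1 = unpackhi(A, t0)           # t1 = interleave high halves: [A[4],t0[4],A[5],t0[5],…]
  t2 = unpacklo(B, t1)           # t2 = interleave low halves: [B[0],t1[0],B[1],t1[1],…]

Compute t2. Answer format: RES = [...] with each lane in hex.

  t0: 8f 16 a5 7a 44 a4 da 7c
  t1: a5 44 80 a4 62 da 48 7c
  t2: 8f a5 a5 44 44 80 da a4

RES = [ 0x8f  0xa5  0xa5  0x44  0x44  0x80  0xda  0xa4 ]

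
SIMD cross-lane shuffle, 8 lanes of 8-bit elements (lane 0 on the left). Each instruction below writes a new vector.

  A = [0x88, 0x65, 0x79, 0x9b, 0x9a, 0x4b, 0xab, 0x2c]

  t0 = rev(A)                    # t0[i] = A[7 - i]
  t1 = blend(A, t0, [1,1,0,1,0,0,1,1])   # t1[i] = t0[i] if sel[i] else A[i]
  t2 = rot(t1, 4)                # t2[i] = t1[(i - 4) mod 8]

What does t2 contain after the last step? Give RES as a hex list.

RES = [0x9a, 0x4b, 0x65, 0x88, 0x2c, 0xab, 0x79, 0x9a]

t0 = [0x2c, 0xab, 0x4b, 0x9a, 0x9b, 0x79, 0x65, 0x88]
t1 = [0x2c, 0xab, 0x79, 0x9a, 0x9a, 0x4b, 0x65, 0x88]
t2 = [0x9a, 0x4b, 0x65, 0x88, 0x2c, 0xab, 0x79, 0x9a]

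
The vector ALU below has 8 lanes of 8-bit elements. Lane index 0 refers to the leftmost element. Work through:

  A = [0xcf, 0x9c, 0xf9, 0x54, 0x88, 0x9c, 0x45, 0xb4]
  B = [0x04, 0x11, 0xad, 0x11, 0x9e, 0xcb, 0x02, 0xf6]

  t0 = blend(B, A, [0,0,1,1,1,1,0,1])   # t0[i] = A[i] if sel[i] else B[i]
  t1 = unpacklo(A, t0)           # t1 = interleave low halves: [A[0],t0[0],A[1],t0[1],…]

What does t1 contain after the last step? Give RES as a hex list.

RES = [ 0xcf  0x04  0x9c  0x11  0xf9  0xf9  0x54  0x54 ]

  t0: 04 11 f9 54 88 9c 02 b4
  t1: cf 04 9c 11 f9 f9 54 54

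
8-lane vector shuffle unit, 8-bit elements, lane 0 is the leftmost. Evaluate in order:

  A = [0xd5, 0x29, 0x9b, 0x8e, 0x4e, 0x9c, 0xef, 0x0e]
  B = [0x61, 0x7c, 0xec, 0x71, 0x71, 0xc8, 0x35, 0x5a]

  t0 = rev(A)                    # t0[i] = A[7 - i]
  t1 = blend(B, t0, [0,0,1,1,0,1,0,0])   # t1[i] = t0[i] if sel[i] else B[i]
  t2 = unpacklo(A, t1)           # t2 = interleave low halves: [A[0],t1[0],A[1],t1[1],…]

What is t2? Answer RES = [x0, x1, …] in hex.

RES = [ 0xd5  0x61  0x29  0x7c  0x9b  0x9c  0x8e  0x4e ]

  t0: 0e ef 9c 4e 8e 9b 29 d5
  t1: 61 7c 9c 4e 71 9b 35 5a
  t2: d5 61 29 7c 9b 9c 8e 4e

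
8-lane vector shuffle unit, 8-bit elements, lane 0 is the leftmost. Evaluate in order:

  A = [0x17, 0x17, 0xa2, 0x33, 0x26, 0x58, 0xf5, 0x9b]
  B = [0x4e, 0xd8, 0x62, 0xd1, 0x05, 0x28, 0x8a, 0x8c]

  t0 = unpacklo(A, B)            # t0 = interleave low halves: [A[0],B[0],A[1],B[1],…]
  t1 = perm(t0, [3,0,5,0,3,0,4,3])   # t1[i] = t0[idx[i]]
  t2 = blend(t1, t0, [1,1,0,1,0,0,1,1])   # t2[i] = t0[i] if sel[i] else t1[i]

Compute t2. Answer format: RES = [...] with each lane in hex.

  t0: 17 4e 17 d8 a2 62 33 d1
  t1: d8 17 62 17 d8 17 a2 d8
  t2: 17 4e 62 d8 d8 17 33 d1

RES = [ 0x17  0x4e  0x62  0xd8  0xd8  0x17  0x33  0xd1 ]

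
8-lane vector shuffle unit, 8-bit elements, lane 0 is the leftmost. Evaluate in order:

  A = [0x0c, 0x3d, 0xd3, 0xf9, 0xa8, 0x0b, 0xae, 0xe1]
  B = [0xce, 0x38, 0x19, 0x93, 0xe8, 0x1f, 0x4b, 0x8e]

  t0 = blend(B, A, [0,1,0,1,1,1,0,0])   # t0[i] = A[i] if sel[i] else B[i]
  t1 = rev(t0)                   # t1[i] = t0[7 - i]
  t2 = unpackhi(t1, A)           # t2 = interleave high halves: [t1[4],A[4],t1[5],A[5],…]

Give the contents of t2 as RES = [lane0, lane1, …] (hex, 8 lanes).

  t0: ce 3d 19 f9 a8 0b 4b 8e
  t1: 8e 4b 0b a8 f9 19 3d ce
  t2: f9 a8 19 0b 3d ae ce e1

RES = [ 0xf9  0xa8  0x19  0x0b  0x3d  0xae  0xce  0xe1 ]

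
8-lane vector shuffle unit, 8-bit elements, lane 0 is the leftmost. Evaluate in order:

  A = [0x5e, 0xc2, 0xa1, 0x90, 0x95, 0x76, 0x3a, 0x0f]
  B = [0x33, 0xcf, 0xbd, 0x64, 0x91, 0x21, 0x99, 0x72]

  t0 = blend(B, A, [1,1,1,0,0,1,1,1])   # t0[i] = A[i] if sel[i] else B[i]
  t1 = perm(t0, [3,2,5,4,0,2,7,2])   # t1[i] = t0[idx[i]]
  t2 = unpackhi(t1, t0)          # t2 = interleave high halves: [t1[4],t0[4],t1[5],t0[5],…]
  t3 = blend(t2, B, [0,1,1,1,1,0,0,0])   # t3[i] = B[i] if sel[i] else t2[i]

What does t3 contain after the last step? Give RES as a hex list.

  t0: 5e c2 a1 64 91 76 3a 0f
  t1: 64 a1 76 91 5e a1 0f a1
  t2: 5e 91 a1 76 0f 3a a1 0f
  t3: 5e cf bd 64 91 3a a1 0f

RES = [0x5e, 0xcf, 0xbd, 0x64, 0x91, 0x3a, 0xa1, 0x0f]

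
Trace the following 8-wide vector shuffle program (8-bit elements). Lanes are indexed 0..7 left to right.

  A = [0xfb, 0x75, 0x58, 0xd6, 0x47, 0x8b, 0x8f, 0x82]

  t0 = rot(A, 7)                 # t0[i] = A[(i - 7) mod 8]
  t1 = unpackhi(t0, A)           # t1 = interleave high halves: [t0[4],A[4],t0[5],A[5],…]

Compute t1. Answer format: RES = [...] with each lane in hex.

RES = [ 0x8b  0x47  0x8f  0x8b  0x82  0x8f  0xfb  0x82 ]

  t0: 75 58 d6 47 8b 8f 82 fb
  t1: 8b 47 8f 8b 82 8f fb 82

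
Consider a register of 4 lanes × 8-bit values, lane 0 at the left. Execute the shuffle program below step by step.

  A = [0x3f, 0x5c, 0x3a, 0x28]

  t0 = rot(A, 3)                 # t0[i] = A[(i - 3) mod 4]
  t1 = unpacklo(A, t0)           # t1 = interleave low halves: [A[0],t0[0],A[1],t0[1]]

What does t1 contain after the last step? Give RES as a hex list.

→ t0 |5c|3a|28|3f|
→ t1 |3f|5c|5c|3a|

RES = [0x3f, 0x5c, 0x5c, 0x3a]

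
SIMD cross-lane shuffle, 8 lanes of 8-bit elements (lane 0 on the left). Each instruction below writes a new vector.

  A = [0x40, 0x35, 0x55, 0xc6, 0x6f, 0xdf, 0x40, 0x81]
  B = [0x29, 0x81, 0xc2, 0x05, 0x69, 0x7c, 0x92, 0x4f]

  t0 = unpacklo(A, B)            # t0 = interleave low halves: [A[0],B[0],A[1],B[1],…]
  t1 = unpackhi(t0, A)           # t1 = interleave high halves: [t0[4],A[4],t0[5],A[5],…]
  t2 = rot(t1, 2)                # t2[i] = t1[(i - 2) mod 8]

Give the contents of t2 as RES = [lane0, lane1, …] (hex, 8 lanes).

  t0: 40 29 35 81 55 c2 c6 05
  t1: 55 6f c2 df c6 40 05 81
  t2: 05 81 55 6f c2 df c6 40

RES = [ 0x05  0x81  0x55  0x6f  0xc2  0xdf  0xc6  0x40 ]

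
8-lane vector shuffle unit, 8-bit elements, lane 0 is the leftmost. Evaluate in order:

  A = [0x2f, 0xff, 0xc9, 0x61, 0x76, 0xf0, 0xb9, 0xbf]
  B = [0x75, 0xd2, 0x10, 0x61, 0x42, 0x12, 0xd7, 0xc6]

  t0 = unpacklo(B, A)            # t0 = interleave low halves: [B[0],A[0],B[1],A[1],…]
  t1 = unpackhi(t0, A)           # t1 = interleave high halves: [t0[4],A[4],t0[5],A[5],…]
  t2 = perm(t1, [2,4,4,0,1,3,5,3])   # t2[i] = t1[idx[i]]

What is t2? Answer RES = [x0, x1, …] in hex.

t0 = [0x75, 0x2f, 0xd2, 0xff, 0x10, 0xc9, 0x61, 0x61]
t1 = [0x10, 0x76, 0xc9, 0xf0, 0x61, 0xb9, 0x61, 0xbf]
t2 = [0xc9, 0x61, 0x61, 0x10, 0x76, 0xf0, 0xb9, 0xf0]

RES = [ 0xc9  0x61  0x61  0x10  0x76  0xf0  0xb9  0xf0 ]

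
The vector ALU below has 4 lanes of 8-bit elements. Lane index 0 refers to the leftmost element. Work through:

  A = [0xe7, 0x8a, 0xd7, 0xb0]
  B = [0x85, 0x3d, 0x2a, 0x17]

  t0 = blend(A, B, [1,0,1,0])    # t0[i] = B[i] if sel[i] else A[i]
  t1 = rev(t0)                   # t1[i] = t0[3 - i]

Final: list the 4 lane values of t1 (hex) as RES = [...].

RES = [0xb0, 0x2a, 0x8a, 0x85]

  t0: 85 8a 2a b0
  t1: b0 2a 8a 85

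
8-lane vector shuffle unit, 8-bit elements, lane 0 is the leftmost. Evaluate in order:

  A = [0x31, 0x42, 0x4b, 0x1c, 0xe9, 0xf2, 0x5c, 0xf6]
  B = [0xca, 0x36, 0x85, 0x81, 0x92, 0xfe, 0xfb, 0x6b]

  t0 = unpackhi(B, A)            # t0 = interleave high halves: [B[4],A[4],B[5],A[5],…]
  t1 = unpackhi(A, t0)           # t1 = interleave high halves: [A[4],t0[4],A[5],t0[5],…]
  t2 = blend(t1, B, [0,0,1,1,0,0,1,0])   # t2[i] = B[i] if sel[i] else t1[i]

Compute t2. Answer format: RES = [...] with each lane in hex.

RES = [ 0xe9  0xfb  0x85  0x81  0x5c  0x6b  0xfb  0xf6 ]

  t0: 92 e9 fe f2 fb 5c 6b f6
  t1: e9 fb f2 5c 5c 6b f6 f6
  t2: e9 fb 85 81 5c 6b fb f6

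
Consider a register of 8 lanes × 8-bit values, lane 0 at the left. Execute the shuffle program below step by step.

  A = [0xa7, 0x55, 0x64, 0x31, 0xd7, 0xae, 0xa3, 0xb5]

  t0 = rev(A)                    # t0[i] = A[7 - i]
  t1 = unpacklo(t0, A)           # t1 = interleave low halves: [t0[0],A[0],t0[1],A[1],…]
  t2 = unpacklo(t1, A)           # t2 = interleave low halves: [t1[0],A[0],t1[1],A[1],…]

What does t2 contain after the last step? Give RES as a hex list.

  t0: b5 a3 ae d7 31 64 55 a7
  t1: b5 a7 a3 55 ae 64 d7 31
  t2: b5 a7 a7 55 a3 64 55 31

RES = [ 0xb5  0xa7  0xa7  0x55  0xa3  0x64  0x55  0x31 ]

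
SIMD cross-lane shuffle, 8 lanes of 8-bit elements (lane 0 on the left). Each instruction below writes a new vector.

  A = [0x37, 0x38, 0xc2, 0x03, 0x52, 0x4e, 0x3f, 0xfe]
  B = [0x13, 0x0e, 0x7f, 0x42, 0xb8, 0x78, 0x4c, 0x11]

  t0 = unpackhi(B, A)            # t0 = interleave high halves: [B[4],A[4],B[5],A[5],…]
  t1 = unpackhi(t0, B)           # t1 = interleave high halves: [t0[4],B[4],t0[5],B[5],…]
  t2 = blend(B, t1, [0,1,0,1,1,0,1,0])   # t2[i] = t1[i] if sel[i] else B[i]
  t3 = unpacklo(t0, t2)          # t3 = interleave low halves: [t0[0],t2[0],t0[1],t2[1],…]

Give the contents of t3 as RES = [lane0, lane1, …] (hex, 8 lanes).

RES = [ 0xb8  0x13  0x52  0xb8  0x78  0x7f  0x4e  0x78 ]

t0 = [0xb8, 0x52, 0x78, 0x4e, 0x4c, 0x3f, 0x11, 0xfe]
t1 = [0x4c, 0xb8, 0x3f, 0x78, 0x11, 0x4c, 0xfe, 0x11]
t2 = [0x13, 0xb8, 0x7f, 0x78, 0x11, 0x78, 0xfe, 0x11]
t3 = [0xb8, 0x13, 0x52, 0xb8, 0x78, 0x7f, 0x4e, 0x78]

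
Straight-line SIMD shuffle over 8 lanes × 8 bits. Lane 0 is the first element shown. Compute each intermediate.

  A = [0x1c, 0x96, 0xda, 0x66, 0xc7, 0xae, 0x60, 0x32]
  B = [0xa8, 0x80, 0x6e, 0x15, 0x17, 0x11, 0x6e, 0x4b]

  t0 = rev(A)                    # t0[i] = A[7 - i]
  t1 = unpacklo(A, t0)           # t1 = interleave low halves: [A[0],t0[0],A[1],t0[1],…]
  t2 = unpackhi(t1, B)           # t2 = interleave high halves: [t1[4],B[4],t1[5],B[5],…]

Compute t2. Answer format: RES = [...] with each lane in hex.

→ t0 |32|60|ae|c7|66|da|96|1c|
→ t1 |1c|32|96|60|da|ae|66|c7|
→ t2 |da|17|ae|11|66|6e|c7|4b|

RES = [0xda, 0x17, 0xae, 0x11, 0x66, 0x6e, 0xc7, 0x4b]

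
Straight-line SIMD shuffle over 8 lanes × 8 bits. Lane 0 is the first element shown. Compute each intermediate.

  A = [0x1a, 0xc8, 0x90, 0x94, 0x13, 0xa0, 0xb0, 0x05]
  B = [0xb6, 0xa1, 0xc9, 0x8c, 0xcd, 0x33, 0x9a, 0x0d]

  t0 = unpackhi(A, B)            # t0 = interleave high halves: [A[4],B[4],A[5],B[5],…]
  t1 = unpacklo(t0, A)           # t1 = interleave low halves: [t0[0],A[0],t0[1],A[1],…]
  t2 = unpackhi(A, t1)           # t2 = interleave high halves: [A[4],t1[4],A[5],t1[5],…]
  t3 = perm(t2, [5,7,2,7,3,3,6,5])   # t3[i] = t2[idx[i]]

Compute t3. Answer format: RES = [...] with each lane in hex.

  t0: 13 cd a0 33 b0 9a 05 0d
  t1: 13 1a cd c8 a0 90 33 94
  t2: 13 a0 a0 90 b0 33 05 94
  t3: 33 94 a0 94 90 90 05 33

RES = [ 0x33  0x94  0xa0  0x94  0x90  0x90  0x05  0x33 ]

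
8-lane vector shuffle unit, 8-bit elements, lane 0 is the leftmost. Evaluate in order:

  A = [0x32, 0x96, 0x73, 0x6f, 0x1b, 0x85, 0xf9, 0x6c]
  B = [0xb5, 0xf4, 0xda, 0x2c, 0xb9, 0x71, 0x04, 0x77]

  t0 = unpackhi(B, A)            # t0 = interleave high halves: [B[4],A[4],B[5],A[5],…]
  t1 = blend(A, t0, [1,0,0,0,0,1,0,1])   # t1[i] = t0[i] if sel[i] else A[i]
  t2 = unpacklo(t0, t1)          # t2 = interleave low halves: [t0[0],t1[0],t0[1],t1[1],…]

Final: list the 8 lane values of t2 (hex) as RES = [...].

RES = [0xb9, 0xb9, 0x1b, 0x96, 0x71, 0x73, 0x85, 0x6f]

  t0: b9 1b 71 85 04 f9 77 6c
  t1: b9 96 73 6f 1b f9 f9 6c
  t2: b9 b9 1b 96 71 73 85 6f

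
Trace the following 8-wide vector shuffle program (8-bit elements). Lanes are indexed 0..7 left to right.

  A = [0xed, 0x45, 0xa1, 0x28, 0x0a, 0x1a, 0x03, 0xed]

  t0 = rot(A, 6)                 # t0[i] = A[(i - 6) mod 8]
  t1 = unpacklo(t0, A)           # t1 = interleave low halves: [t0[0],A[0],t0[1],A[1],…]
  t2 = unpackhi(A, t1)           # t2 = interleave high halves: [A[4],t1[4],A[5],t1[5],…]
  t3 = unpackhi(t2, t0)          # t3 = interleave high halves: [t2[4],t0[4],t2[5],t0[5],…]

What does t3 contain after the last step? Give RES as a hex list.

RES = [0x03, 0x03, 0x1a, 0xed, 0xed, 0xed, 0x28, 0x45]

→ t0 |a1|28|0a|1a|03|ed|ed|45|
→ t1 |a1|ed|28|45|0a|a1|1a|28|
→ t2 |0a|0a|1a|a1|03|1a|ed|28|
→ t3 |03|03|1a|ed|ed|ed|28|45|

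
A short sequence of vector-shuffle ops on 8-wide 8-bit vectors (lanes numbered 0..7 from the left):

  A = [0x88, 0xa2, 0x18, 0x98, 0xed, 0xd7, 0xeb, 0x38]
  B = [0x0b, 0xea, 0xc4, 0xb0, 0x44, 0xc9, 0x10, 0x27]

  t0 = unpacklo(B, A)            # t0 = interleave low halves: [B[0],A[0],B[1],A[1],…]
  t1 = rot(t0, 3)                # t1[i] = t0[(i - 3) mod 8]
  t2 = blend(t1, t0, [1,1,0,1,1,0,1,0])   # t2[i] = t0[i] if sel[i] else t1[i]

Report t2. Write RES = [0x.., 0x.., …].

  t0: 0b 88 ea a2 c4 18 b0 98
  t1: 18 b0 98 0b 88 ea a2 c4
  t2: 0b 88 98 a2 c4 ea b0 c4

RES = [0x0b, 0x88, 0x98, 0xa2, 0xc4, 0xea, 0xb0, 0xc4]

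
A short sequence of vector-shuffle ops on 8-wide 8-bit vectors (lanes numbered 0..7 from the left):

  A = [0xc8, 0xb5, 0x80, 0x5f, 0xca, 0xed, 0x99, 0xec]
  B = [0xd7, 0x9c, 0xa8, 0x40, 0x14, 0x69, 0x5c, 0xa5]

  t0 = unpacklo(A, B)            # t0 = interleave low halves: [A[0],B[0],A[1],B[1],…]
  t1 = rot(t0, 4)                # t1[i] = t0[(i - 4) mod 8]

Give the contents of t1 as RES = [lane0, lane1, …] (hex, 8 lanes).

  t0: c8 d7 b5 9c 80 a8 5f 40
  t1: 80 a8 5f 40 c8 d7 b5 9c

RES = [0x80, 0xa8, 0x5f, 0x40, 0xc8, 0xd7, 0xb5, 0x9c]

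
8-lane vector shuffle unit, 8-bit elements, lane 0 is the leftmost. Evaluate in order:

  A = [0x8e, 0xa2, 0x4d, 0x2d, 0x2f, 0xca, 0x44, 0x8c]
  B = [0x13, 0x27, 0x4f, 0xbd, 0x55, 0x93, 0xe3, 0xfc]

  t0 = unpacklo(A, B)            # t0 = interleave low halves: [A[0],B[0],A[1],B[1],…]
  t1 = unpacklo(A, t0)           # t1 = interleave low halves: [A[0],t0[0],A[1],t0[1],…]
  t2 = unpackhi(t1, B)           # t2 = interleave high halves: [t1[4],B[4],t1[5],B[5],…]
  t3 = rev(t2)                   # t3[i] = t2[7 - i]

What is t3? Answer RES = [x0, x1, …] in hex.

t0 = [0x8e, 0x13, 0xa2, 0x27, 0x4d, 0x4f, 0x2d, 0xbd]
t1 = [0x8e, 0x8e, 0xa2, 0x13, 0x4d, 0xa2, 0x2d, 0x27]
t2 = [0x4d, 0x55, 0xa2, 0x93, 0x2d, 0xe3, 0x27, 0xfc]
t3 = [0xfc, 0x27, 0xe3, 0x2d, 0x93, 0xa2, 0x55, 0x4d]

RES = [0xfc, 0x27, 0xe3, 0x2d, 0x93, 0xa2, 0x55, 0x4d]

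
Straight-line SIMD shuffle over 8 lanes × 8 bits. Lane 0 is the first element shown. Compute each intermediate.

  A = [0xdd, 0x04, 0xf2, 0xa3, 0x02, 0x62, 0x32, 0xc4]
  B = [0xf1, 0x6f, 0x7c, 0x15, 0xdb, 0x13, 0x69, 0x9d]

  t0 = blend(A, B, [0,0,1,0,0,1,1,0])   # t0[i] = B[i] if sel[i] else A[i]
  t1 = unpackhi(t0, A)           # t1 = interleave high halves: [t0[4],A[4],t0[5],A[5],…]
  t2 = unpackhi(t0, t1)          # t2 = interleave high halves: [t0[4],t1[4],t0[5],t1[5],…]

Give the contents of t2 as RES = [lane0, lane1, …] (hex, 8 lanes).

RES = [0x02, 0x69, 0x13, 0x32, 0x69, 0xc4, 0xc4, 0xc4]

→ t0 |dd|04|7c|a3|02|13|69|c4|
→ t1 |02|02|13|62|69|32|c4|c4|
→ t2 |02|69|13|32|69|c4|c4|c4|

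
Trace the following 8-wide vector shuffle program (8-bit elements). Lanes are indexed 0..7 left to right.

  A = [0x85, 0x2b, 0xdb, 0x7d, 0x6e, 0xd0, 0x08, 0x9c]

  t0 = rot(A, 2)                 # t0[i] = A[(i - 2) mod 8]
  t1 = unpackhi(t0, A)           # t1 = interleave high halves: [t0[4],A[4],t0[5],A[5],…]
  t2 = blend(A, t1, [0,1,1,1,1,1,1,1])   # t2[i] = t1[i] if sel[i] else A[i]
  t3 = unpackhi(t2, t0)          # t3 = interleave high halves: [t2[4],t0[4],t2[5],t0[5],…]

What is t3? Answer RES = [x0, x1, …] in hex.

RES = [ 0x6e  0xdb  0x08  0x7d  0xd0  0x6e  0x9c  0xd0 ]

  t0: 08 9c 85 2b db 7d 6e d0
  t1: db 6e 7d d0 6e 08 d0 9c
  t2: 85 6e 7d d0 6e 08 d0 9c
  t3: 6e db 08 7d d0 6e 9c d0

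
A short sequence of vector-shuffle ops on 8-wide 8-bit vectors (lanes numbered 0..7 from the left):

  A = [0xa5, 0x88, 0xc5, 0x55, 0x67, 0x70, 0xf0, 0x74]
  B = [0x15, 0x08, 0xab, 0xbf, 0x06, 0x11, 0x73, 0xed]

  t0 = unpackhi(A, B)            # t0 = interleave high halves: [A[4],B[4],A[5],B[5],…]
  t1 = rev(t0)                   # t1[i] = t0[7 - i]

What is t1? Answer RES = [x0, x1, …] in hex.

RES = [ 0xed  0x74  0x73  0xf0  0x11  0x70  0x06  0x67 ]

t0 = [0x67, 0x06, 0x70, 0x11, 0xf0, 0x73, 0x74, 0xed]
t1 = [0xed, 0x74, 0x73, 0xf0, 0x11, 0x70, 0x06, 0x67]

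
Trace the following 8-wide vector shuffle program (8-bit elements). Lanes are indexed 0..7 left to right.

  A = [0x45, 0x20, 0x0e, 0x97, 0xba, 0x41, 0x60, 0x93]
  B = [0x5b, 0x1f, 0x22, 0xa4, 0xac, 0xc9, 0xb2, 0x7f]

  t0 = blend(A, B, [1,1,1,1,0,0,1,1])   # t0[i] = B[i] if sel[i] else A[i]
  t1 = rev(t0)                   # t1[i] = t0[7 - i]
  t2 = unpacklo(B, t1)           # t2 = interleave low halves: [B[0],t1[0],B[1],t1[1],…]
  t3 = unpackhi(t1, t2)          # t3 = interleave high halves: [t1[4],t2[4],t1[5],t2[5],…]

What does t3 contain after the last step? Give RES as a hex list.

t0 = [0x5b, 0x1f, 0x22, 0xa4, 0xba, 0x41, 0xb2, 0x7f]
t1 = [0x7f, 0xb2, 0x41, 0xba, 0xa4, 0x22, 0x1f, 0x5b]
t2 = [0x5b, 0x7f, 0x1f, 0xb2, 0x22, 0x41, 0xa4, 0xba]
t3 = [0xa4, 0x22, 0x22, 0x41, 0x1f, 0xa4, 0x5b, 0xba]

RES = [ 0xa4  0x22  0x22  0x41  0x1f  0xa4  0x5b  0xba ]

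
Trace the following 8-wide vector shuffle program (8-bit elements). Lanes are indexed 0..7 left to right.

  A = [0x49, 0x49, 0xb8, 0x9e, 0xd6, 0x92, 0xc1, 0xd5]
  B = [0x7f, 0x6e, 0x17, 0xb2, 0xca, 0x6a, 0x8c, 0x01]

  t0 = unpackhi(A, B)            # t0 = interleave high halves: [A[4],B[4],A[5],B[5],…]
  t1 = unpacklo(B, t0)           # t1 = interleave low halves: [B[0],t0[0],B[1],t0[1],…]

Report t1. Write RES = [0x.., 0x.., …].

t0 = [0xd6, 0xca, 0x92, 0x6a, 0xc1, 0x8c, 0xd5, 0x01]
t1 = [0x7f, 0xd6, 0x6e, 0xca, 0x17, 0x92, 0xb2, 0x6a]

RES = [ 0x7f  0xd6  0x6e  0xca  0x17  0x92  0xb2  0x6a ]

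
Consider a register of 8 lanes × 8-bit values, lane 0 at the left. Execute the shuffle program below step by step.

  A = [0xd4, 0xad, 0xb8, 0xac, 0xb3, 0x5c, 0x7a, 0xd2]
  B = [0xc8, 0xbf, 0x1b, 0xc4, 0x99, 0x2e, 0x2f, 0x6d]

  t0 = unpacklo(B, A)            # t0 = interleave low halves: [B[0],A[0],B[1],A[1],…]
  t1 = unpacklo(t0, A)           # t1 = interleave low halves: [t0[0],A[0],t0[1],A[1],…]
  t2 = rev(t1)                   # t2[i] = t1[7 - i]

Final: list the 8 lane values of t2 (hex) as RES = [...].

RES = [ 0xac  0xad  0xb8  0xbf  0xad  0xd4  0xd4  0xc8 ]

→ t0 |c8|d4|bf|ad|1b|b8|c4|ac|
→ t1 |c8|d4|d4|ad|bf|b8|ad|ac|
→ t2 |ac|ad|b8|bf|ad|d4|d4|c8|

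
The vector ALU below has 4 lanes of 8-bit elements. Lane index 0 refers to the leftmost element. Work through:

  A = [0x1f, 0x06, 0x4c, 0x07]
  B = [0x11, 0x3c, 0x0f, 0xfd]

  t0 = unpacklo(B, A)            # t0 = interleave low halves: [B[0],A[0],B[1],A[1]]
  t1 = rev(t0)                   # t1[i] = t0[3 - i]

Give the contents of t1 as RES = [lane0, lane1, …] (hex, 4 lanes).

→ t0 |11|1f|3c|06|
→ t1 |06|3c|1f|11|

RES = [ 0x06  0x3c  0x1f  0x11 ]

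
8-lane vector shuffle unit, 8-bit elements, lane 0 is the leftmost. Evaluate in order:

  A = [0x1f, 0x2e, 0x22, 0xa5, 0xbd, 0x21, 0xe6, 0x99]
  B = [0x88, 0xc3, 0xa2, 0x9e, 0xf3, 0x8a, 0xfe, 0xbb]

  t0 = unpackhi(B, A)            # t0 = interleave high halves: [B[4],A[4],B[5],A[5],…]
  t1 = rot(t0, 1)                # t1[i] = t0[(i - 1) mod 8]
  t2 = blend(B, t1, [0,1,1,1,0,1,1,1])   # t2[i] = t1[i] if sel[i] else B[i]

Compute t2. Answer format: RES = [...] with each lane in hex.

→ t0 |f3|bd|8a|21|fe|e6|bb|99|
→ t1 |99|f3|bd|8a|21|fe|e6|bb|
→ t2 |88|f3|bd|8a|f3|fe|e6|bb|

RES = [0x88, 0xf3, 0xbd, 0x8a, 0xf3, 0xfe, 0xe6, 0xbb]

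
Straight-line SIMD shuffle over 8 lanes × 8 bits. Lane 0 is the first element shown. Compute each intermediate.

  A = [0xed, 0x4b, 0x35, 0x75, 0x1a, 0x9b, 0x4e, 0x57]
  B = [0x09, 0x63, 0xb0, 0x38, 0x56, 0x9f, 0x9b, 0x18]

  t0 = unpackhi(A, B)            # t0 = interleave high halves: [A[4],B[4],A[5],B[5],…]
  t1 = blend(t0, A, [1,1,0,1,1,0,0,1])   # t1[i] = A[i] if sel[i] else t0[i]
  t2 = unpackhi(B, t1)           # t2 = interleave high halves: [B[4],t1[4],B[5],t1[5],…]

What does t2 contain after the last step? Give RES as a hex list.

→ t0 |1a|56|9b|9f|4e|9b|57|18|
→ t1 |ed|4b|9b|75|1a|9b|57|57|
→ t2 |56|1a|9f|9b|9b|57|18|57|

RES = [0x56, 0x1a, 0x9f, 0x9b, 0x9b, 0x57, 0x18, 0x57]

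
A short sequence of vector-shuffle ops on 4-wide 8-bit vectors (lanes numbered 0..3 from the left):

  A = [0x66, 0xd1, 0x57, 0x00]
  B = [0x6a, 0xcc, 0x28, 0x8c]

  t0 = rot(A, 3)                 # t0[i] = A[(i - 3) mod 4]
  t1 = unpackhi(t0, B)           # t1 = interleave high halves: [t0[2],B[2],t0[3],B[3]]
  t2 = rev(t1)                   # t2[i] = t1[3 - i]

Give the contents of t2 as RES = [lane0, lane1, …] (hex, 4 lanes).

t0 = [0xd1, 0x57, 0x00, 0x66]
t1 = [0x00, 0x28, 0x66, 0x8c]
t2 = [0x8c, 0x66, 0x28, 0x00]

RES = [0x8c, 0x66, 0x28, 0x00]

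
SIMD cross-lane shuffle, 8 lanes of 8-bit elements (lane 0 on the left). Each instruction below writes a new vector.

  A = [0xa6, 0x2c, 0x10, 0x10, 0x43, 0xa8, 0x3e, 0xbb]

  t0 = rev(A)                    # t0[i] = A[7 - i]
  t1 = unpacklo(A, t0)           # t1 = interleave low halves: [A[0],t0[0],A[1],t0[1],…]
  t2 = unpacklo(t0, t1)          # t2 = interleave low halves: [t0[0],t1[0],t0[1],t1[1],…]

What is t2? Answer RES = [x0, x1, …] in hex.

t0 = [0xbb, 0x3e, 0xa8, 0x43, 0x10, 0x10, 0x2c, 0xa6]
t1 = [0xa6, 0xbb, 0x2c, 0x3e, 0x10, 0xa8, 0x10, 0x43]
t2 = [0xbb, 0xa6, 0x3e, 0xbb, 0xa8, 0x2c, 0x43, 0x3e]

RES = [ 0xbb  0xa6  0x3e  0xbb  0xa8  0x2c  0x43  0x3e ]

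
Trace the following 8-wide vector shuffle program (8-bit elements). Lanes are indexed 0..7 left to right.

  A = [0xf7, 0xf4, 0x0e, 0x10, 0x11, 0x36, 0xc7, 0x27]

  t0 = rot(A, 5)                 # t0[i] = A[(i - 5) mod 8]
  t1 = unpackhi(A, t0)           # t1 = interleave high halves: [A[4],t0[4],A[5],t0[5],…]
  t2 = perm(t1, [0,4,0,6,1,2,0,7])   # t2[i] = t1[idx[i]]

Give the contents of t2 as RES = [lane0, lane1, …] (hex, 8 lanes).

  t0: 10 11 36 c7 27 f7 f4 0e
  t1: 11 27 36 f7 c7 f4 27 0e
  t2: 11 c7 11 27 27 36 11 0e

RES = [0x11, 0xc7, 0x11, 0x27, 0x27, 0x36, 0x11, 0x0e]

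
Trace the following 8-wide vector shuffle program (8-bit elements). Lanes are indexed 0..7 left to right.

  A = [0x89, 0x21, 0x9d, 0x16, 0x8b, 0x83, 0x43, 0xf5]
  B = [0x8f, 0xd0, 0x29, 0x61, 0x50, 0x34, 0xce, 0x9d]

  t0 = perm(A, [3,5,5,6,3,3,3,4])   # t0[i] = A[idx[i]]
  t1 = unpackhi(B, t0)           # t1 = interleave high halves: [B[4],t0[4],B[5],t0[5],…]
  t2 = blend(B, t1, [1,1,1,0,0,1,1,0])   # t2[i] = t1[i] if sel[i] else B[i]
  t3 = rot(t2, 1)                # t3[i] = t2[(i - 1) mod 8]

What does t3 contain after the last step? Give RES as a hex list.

RES = [0x9d, 0x50, 0x16, 0x34, 0x61, 0x50, 0x16, 0x9d]

→ t0 |16|83|83|43|16|16|16|8b|
→ t1 |50|16|34|16|ce|16|9d|8b|
→ t2 |50|16|34|61|50|16|9d|9d|
→ t3 |9d|50|16|34|61|50|16|9d|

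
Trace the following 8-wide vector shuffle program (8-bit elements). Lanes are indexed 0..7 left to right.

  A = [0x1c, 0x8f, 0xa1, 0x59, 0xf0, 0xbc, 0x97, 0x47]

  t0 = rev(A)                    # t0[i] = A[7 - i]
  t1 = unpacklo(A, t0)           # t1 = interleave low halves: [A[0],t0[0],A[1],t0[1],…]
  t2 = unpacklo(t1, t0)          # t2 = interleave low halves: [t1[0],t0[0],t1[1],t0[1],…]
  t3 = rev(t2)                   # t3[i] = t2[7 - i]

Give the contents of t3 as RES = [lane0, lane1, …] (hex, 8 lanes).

RES = [0xf0, 0x97, 0xbc, 0x8f, 0x97, 0x47, 0x47, 0x1c]

t0 = [0x47, 0x97, 0xbc, 0xf0, 0x59, 0xa1, 0x8f, 0x1c]
t1 = [0x1c, 0x47, 0x8f, 0x97, 0xa1, 0xbc, 0x59, 0xf0]
t2 = [0x1c, 0x47, 0x47, 0x97, 0x8f, 0xbc, 0x97, 0xf0]
t3 = [0xf0, 0x97, 0xbc, 0x8f, 0x97, 0x47, 0x47, 0x1c]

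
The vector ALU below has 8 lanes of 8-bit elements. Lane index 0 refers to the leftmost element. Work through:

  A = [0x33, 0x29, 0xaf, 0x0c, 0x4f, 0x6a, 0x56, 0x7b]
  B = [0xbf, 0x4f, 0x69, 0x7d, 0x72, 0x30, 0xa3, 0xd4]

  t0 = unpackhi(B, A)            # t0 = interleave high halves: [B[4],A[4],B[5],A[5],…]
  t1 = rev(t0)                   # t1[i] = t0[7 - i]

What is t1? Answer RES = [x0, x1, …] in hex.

→ t0 |72|4f|30|6a|a3|56|d4|7b|
→ t1 |7b|d4|56|a3|6a|30|4f|72|

RES = [0x7b, 0xd4, 0x56, 0xa3, 0x6a, 0x30, 0x4f, 0x72]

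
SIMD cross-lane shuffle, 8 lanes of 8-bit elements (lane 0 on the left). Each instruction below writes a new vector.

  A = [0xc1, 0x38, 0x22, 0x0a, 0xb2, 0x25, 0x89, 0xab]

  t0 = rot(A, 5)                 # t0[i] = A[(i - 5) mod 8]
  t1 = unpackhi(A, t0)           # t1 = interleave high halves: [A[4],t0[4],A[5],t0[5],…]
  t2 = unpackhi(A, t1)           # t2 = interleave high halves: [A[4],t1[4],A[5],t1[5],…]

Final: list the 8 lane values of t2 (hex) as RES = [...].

→ t0 |0a|b2|25|89|ab|c1|38|22|
→ t1 |b2|ab|25|c1|89|38|ab|22|
→ t2 |b2|89|25|38|89|ab|ab|22|

RES = [0xb2, 0x89, 0x25, 0x38, 0x89, 0xab, 0xab, 0x22]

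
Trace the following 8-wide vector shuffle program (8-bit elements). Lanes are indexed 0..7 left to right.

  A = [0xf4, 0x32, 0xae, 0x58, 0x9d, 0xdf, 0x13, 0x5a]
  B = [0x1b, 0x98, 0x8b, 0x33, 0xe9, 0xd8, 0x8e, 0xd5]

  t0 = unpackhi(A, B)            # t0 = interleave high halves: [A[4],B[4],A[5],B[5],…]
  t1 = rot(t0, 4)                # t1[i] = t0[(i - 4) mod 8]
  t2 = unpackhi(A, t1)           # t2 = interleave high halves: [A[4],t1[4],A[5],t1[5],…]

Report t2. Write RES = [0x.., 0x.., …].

RES = [ 0x9d  0x9d  0xdf  0xe9  0x13  0xdf  0x5a  0xd8 ]

→ t0 |9d|e9|df|d8|13|8e|5a|d5|
→ t1 |13|8e|5a|d5|9d|e9|df|d8|
→ t2 |9d|9d|df|e9|13|df|5a|d8|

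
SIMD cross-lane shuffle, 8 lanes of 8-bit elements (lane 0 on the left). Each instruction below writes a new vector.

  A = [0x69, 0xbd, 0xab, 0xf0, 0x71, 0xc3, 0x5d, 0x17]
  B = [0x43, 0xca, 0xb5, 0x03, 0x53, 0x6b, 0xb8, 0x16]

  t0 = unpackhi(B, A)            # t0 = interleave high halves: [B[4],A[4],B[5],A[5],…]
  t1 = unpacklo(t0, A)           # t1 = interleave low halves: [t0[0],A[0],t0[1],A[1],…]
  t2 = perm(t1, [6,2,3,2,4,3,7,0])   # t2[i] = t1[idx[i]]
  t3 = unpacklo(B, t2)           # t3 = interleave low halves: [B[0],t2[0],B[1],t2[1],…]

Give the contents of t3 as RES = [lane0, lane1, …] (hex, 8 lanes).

RES = [ 0x43  0xc3  0xca  0x71  0xb5  0xbd  0x03  0x71 ]

t0 = [0x53, 0x71, 0x6b, 0xc3, 0xb8, 0x5d, 0x16, 0x17]
t1 = [0x53, 0x69, 0x71, 0xbd, 0x6b, 0xab, 0xc3, 0xf0]
t2 = [0xc3, 0x71, 0xbd, 0x71, 0x6b, 0xbd, 0xf0, 0x53]
t3 = [0x43, 0xc3, 0xca, 0x71, 0xb5, 0xbd, 0x03, 0x71]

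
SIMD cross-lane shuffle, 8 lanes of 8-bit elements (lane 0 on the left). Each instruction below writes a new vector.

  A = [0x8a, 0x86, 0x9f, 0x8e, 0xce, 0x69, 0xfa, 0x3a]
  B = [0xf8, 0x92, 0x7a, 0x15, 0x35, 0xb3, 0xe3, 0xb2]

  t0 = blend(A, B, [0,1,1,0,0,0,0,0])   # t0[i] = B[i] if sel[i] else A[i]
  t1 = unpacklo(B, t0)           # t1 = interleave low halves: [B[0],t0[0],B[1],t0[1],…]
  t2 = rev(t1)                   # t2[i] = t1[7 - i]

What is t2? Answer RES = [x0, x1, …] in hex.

RES = [0x8e, 0x15, 0x7a, 0x7a, 0x92, 0x92, 0x8a, 0xf8]

t0 = [0x8a, 0x92, 0x7a, 0x8e, 0xce, 0x69, 0xfa, 0x3a]
t1 = [0xf8, 0x8a, 0x92, 0x92, 0x7a, 0x7a, 0x15, 0x8e]
t2 = [0x8e, 0x15, 0x7a, 0x7a, 0x92, 0x92, 0x8a, 0xf8]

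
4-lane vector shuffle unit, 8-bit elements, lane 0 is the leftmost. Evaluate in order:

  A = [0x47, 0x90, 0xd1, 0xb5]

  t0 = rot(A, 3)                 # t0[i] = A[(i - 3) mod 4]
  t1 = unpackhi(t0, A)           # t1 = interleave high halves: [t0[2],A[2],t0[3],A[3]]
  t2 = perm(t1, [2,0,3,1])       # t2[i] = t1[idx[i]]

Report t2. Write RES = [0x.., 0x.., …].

RES = [ 0x47  0xb5  0xb5  0xd1 ]

→ t0 |90|d1|b5|47|
→ t1 |b5|d1|47|b5|
→ t2 |47|b5|b5|d1|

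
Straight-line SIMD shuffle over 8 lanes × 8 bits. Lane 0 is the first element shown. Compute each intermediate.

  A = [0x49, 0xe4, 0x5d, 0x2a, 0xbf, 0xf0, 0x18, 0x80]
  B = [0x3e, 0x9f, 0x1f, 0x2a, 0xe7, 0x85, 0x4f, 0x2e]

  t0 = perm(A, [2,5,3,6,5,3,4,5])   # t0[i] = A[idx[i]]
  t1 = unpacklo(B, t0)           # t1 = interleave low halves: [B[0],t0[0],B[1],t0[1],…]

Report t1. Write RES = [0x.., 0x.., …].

RES = [0x3e, 0x5d, 0x9f, 0xf0, 0x1f, 0x2a, 0x2a, 0x18]

t0 = [0x5d, 0xf0, 0x2a, 0x18, 0xf0, 0x2a, 0xbf, 0xf0]
t1 = [0x3e, 0x5d, 0x9f, 0xf0, 0x1f, 0x2a, 0x2a, 0x18]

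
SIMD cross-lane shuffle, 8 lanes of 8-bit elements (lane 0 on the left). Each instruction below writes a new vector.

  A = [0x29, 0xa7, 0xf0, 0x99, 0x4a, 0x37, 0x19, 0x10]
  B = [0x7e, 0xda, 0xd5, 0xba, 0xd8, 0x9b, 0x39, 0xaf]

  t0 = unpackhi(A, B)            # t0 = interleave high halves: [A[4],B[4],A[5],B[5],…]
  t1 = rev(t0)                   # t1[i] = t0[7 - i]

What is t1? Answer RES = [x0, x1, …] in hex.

RES = [0xaf, 0x10, 0x39, 0x19, 0x9b, 0x37, 0xd8, 0x4a]

t0 = [0x4a, 0xd8, 0x37, 0x9b, 0x19, 0x39, 0x10, 0xaf]
t1 = [0xaf, 0x10, 0x39, 0x19, 0x9b, 0x37, 0xd8, 0x4a]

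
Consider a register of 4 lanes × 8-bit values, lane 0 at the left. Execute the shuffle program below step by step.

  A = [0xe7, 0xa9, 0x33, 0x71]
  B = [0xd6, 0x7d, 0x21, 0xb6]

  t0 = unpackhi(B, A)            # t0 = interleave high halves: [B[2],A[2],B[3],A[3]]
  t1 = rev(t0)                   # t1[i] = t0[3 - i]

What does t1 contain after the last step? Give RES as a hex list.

RES = [0x71, 0xb6, 0x33, 0x21]

t0 = [0x21, 0x33, 0xb6, 0x71]
t1 = [0x71, 0xb6, 0x33, 0x21]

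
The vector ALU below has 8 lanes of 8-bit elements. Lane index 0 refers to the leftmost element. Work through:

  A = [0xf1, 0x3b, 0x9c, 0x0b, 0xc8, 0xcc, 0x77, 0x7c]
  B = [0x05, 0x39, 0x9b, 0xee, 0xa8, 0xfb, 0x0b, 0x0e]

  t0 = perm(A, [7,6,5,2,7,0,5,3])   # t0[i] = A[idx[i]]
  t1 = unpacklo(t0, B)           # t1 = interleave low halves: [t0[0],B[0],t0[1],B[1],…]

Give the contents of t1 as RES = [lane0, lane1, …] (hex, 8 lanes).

t0 = [0x7c, 0x77, 0xcc, 0x9c, 0x7c, 0xf1, 0xcc, 0x0b]
t1 = [0x7c, 0x05, 0x77, 0x39, 0xcc, 0x9b, 0x9c, 0xee]

RES = [0x7c, 0x05, 0x77, 0x39, 0xcc, 0x9b, 0x9c, 0xee]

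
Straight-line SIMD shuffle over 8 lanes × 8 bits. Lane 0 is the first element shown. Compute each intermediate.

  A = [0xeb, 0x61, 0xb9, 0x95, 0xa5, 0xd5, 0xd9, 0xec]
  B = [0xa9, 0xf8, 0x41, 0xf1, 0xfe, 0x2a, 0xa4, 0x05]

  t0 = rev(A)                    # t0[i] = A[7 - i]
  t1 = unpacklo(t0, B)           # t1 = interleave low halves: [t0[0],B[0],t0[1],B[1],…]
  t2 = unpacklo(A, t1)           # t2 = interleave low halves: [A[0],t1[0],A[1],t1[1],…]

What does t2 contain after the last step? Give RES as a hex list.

t0 = [0xec, 0xd9, 0xd5, 0xa5, 0x95, 0xb9, 0x61, 0xeb]
t1 = [0xec, 0xa9, 0xd9, 0xf8, 0xd5, 0x41, 0xa5, 0xf1]
t2 = [0xeb, 0xec, 0x61, 0xa9, 0xb9, 0xd9, 0x95, 0xf8]

RES = [ 0xeb  0xec  0x61  0xa9  0xb9  0xd9  0x95  0xf8 ]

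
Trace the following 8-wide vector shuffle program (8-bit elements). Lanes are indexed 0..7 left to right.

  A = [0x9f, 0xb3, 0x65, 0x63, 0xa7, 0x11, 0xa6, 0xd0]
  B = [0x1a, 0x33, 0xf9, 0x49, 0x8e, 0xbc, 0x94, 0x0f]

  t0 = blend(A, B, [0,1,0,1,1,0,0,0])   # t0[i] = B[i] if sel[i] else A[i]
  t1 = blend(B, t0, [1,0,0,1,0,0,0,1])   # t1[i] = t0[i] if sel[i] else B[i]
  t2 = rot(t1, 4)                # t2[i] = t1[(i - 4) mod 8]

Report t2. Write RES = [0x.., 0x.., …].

t0 = [0x9f, 0x33, 0x65, 0x49, 0x8e, 0x11, 0xa6, 0xd0]
t1 = [0x9f, 0x33, 0xf9, 0x49, 0x8e, 0xbc, 0x94, 0xd0]
t2 = [0x8e, 0xbc, 0x94, 0xd0, 0x9f, 0x33, 0xf9, 0x49]

RES = [0x8e, 0xbc, 0x94, 0xd0, 0x9f, 0x33, 0xf9, 0x49]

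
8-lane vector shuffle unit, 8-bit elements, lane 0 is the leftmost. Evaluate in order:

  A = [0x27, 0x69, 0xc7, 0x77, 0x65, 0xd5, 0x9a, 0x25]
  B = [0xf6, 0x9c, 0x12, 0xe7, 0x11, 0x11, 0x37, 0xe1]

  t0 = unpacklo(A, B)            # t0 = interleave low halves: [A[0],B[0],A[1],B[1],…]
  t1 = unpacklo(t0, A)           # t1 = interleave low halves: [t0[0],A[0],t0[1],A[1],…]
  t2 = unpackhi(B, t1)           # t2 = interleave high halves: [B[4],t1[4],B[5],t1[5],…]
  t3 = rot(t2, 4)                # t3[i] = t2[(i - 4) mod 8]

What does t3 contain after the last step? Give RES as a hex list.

RES = [0x37, 0x9c, 0xe1, 0x77, 0x11, 0x69, 0x11, 0xc7]

  t0: 27 f6 69 9c c7 12 77 e7
  t1: 27 27 f6 69 69 c7 9c 77
  t2: 11 69 11 c7 37 9c e1 77
  t3: 37 9c e1 77 11 69 11 c7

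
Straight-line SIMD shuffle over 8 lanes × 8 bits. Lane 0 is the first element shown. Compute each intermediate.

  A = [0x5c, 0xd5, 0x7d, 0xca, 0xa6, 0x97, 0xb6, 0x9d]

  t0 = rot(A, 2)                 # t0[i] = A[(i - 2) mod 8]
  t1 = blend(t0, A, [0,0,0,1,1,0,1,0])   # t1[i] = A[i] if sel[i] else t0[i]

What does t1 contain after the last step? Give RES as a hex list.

  t0: b6 9d 5c d5 7d ca a6 97
  t1: b6 9d 5c ca a6 ca b6 97

RES = [0xb6, 0x9d, 0x5c, 0xca, 0xa6, 0xca, 0xb6, 0x97]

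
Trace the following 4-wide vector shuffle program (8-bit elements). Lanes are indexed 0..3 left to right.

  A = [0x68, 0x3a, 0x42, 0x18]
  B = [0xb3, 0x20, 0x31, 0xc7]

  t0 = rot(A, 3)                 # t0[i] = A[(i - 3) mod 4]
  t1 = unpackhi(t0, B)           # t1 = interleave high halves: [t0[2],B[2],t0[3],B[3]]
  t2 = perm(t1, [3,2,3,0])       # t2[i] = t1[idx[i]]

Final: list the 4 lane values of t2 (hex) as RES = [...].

  t0: 3a 42 18 68
  t1: 18 31 68 c7
  t2: c7 68 c7 18

RES = [0xc7, 0x68, 0xc7, 0x18]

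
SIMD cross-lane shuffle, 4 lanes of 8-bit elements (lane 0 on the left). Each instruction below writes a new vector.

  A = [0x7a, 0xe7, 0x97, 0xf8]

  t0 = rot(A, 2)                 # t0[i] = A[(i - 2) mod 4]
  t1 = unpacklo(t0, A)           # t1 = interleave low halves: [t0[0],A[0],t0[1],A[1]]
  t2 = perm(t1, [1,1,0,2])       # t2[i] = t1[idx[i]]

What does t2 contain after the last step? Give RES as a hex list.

  t0: 97 f8 7a e7
  t1: 97 7a f8 e7
  t2: 7a 7a 97 f8

RES = [ 0x7a  0x7a  0x97  0xf8 ]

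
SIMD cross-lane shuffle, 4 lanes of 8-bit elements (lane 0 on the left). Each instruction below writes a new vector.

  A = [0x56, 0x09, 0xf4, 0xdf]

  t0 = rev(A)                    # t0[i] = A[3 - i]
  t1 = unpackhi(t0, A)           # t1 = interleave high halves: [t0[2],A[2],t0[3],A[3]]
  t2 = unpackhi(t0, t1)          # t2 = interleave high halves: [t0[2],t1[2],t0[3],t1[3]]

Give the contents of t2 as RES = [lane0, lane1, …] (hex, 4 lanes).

RES = [0x09, 0x56, 0x56, 0xdf]

→ t0 |df|f4|09|56|
→ t1 |09|f4|56|df|
→ t2 |09|56|56|df|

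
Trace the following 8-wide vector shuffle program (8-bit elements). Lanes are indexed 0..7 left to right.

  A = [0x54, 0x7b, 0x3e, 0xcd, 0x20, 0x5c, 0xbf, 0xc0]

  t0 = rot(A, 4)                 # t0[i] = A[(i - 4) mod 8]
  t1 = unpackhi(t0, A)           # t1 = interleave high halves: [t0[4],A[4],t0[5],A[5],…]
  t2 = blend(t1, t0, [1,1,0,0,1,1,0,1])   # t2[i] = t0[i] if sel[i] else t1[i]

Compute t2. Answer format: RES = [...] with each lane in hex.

→ t0 |20|5c|bf|c0|54|7b|3e|cd|
→ t1 |54|20|7b|5c|3e|bf|cd|c0|
→ t2 |20|5c|7b|5c|54|7b|cd|cd|

RES = [ 0x20  0x5c  0x7b  0x5c  0x54  0x7b  0xcd  0xcd ]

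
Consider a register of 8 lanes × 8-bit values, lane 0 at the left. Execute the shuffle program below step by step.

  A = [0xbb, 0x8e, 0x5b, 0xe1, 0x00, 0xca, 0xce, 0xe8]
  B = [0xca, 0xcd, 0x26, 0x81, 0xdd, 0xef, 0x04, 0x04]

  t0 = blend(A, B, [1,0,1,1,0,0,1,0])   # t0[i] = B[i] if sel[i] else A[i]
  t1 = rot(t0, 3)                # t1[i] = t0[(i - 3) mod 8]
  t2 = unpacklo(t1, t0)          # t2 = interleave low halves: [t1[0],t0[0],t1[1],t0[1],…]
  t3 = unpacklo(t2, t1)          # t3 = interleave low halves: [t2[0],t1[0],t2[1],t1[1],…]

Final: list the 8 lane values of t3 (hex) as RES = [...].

  t0: ca 8e 26 81 00 ca 04 e8
  t1: ca 04 e8 ca 8e 26 81 00
  t2: ca ca 04 8e e8 26 ca 81
  t3: ca ca ca 04 04 e8 8e ca

RES = [ 0xca  0xca  0xca  0x04  0x04  0xe8  0x8e  0xca ]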